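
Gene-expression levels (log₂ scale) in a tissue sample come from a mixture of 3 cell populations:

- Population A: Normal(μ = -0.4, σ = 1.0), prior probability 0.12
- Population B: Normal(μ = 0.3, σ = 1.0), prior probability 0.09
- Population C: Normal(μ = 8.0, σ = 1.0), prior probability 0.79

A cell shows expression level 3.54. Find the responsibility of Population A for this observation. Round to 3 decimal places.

0.091

Apply Bayes' rule: the posterior for each component is proportional to its prior times its likelihood at x.
Component likelihoods at x = 3.54:
  L_A = (1/(1.0·√(2π)))·exp(−(3.54−-0.4)²/(2·1.0²)) = 0.398942·exp(-7.76180) = 0.000169826
  L_B = (1/(1.0·√(2π)))·exp(−(3.54−0.3)²/(2·1.0²)) = 0.398942·exp(-5.24880) = 0.00209597
  L_C = (1/(1.0·√(2π)))·exp(−(3.54−8.0)²/(2·1.0²)) = 0.398942·exp(-9.94580) = 1.91207e-05
Prior × likelihood for each component:
  w_A·L_A = 0.12 × 0.000169826 = 2.03791e-05
  w_B·L_B = 0.09 × 0.00209597 = 0.000188637
  w_C·L_C = 0.79 × 1.91207e-05 = 1.51054e-05
Denominator: 2.03791e-05 + 0.000188637 + 1.51054e-05 = 0.000224122
So the posterior for Population A is 2.03791e-05 / 0.000224122 ≈ 0.091.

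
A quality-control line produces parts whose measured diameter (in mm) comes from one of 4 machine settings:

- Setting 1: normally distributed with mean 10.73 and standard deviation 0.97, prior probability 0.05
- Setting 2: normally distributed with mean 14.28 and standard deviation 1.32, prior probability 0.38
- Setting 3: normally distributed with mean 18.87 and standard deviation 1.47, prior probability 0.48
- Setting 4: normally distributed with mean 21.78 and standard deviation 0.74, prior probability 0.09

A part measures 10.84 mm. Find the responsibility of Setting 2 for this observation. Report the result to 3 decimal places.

The responsibility of component k is w_k f_k(x) divided by Σ_j w_j f_j(x).
Evaluate each component's likelihood at the observed value:
  L_1 = 0.408645
  L_2 = 0.0101291
  L_3 = 8.99404e-08
  L_4 = 1.87034e-48
Prior × likelihood for each component:
  w_1·L_1 = 0.05 × 0.408645 = 0.0204322
  w_2·L_2 = 0.38 × 0.0101291 = 0.00384904
  w_3·L_3 = 0.48 × 8.99404e-08 = 4.31714e-08
  w_4·L_4 = 0.09 × 1.87034e-48 = 1.6833e-49
Denominator: 0.0204322 + 0.00384904 + 4.31714e-08 + 1.6833e-49 = 0.0242813
So the posterior for Setting 2 is 0.00384904 / 0.0242813 ≈ 0.159.

0.159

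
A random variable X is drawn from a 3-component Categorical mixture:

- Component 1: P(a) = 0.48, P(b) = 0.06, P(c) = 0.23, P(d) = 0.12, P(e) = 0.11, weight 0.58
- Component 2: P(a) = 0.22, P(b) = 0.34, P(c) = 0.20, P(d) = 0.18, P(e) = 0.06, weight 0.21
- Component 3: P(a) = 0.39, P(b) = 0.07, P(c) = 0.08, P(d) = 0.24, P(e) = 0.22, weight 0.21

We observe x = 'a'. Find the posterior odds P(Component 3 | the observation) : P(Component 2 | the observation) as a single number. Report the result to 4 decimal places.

Posterior odds = (w_i f_i(x)) / (w_j f_j(x)); the normalising sum cancels.
Categorical probabilities:
  f_1 = P(a | comp) = 0.48
  f_2 = P(a | comp) = 0.22
  f_3 = P(a | comp) = 0.39
Odds = (0.21/0.21) × (0.39/0.22) = 1 × 1.77273 ≈ 1.7727

1.7727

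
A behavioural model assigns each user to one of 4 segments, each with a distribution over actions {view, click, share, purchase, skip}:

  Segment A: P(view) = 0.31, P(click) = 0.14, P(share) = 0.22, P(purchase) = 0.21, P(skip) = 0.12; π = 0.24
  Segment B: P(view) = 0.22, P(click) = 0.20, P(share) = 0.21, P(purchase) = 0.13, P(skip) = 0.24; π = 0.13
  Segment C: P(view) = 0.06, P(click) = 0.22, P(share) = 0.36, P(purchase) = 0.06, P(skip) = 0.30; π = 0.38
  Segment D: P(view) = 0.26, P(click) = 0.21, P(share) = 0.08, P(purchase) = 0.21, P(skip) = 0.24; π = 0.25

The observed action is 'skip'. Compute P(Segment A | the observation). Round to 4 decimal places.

P(component k | x) = P(Z=k)·f_k(x) / marginal(x), where marginal(x) = Σ_j P(Z=j)·f_j(x).
Categorical probabilities:
  p_A = 0.12
  p_B = 0.24
  p_C = 0.3
  p_D = 0.24
Prior × likelihood for each component:
  P(Z=A)·p_A = 0.24 × 0.12 = 0.0288
  P(Z=B)·p_B = 0.13 × 0.24 = 0.0312
  P(Z=C)·p_C = 0.38 × 0.3 = 0.114
  P(Z=D)·p_D = 0.25 × 0.24 = 0.06
Marginal: 0.0288 + 0.0312 + 0.114 + 0.06 = 0.234
So the posterior for Segment A is 0.0288 / 0.234 ≈ 0.1231.

0.1231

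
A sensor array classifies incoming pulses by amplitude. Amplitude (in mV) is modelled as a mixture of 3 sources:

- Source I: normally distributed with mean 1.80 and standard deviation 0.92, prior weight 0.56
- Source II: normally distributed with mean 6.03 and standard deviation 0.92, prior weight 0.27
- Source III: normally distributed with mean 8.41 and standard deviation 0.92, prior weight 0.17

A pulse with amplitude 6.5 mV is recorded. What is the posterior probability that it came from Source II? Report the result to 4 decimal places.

By Bayes' theorem, P(k | x) = w_k f_k(x) / Σ_j w_j f_j(x).
Component likelihoods at x = 6.5 mV:
  f_I = 9.32924e-07
  f_II = 0.380583
  f_III = 0.050256
Prior × likelihood for each component:
  w_I·f_I = 0.56 × 9.32924e-07 = 5.22437e-07
  w_II·f_II = 0.27 × 0.380583 = 0.102757
  w_III·f_III = 0.17 × 0.050256 = 0.00854352
Marginal: 5.22437e-07 + 0.102757 + 0.00854352 = 0.111301
So the posterior for Source II is 0.102757 / 0.111301 ≈ 0.9232.

0.9232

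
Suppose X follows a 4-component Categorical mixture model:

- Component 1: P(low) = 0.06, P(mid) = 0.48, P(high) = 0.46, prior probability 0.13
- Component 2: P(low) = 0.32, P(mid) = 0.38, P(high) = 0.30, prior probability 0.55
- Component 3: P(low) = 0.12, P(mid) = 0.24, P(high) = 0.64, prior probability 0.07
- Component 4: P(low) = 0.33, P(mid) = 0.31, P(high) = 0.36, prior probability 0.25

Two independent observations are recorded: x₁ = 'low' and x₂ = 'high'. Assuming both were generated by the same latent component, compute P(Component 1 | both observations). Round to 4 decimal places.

0.0392

P(component k | x) = w_k·f_k(x) / marginal(x), where marginal(x) = Σ_j w_j·f_j(x).
Since both observations come from the same component, the likelihood for component k is f_k(x₁)·f_k(x₂).
  p_1 = [P(low | comp) = 0.06] × [0.46] = 0.0276
  p_2 = [P(low | comp) = 0.32] × [0.3] = 0.096
  p_3 = [P(low | comp) = 0.12] × [0.64] = 0.0768
  p_4 = [P(low | comp) = 0.33] × [0.36] = 0.1188
Weight by the priors:
  w_1·p_1 = 0.13 × 0.0276 = 0.003588
  w_2·p_2 = 0.55 × 0.096 = 0.0528
  w_3·p_3 = 0.07 × 0.0768 = 0.005376
  w_4·p_4 = 0.25 × 0.1188 = 0.0297
Sum: 0.003588 + 0.0528 + 0.005376 + 0.0297 = 0.091464
P(Component 1 | data) = 0.003588 / 0.091464 ≈ 0.0392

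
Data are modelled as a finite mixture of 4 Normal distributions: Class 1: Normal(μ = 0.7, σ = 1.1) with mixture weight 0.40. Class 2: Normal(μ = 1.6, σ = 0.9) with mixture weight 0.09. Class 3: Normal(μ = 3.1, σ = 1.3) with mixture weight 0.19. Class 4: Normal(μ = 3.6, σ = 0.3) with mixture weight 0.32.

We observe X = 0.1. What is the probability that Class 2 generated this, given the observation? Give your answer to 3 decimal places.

0.072

By Bayes' theorem, P(k | x) = P(Z=k) f_k(x) / Σ_j P(Z=j) f_j(x).
Normal densities:
  p_1 = (1/(1.1·√(2π)))·exp(−(0.1−0.7)²/(2·1.1²)) = 0.362675·exp(-0.14876) = 0.312544
  p_2 = (1/(0.9·√(2π)))·exp(−(0.1−1.6)²/(2·0.9²)) = 0.443269·exp(-1.38889) = 0.11053
  p_3 = (1/(1.3·√(2π)))·exp(−(0.1−3.1)²/(2·1.3²)) = 0.306879·exp(-2.66272) = 0.0214073
  p_4 = (1/(0.3·√(2π)))·exp(−(0.1−3.6)²/(2·0.3²)) = 1.329808·exp(-68.05556) = 3.69519e-30
Unnormalised posteriors:
  P(Z=1)·p_1 = 0.40 × 0.312544 = 0.125018
  P(Z=2)·p_2 = 0.09 × 0.11053 = 0.00994771
  P(Z=3)·p_3 = 0.19 × 0.0214073 = 0.00406738
  P(Z=4)·p_4 = 0.32 × 3.69519e-30 = 1.18246e-30
Sum: 0.125018 + 0.00994771 + 0.00406738 + 1.18246e-30 = 0.139033
Responsibility of Class 2: 0.00994771 / 0.139033 ≈ 0.072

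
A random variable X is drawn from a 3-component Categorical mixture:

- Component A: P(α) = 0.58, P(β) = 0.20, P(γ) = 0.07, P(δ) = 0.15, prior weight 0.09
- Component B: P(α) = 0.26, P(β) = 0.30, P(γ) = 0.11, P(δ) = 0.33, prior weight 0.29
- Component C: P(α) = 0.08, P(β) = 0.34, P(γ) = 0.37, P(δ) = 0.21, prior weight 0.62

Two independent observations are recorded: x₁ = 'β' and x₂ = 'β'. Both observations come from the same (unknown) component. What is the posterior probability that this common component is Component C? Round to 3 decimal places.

0.707

Posterior ∝ prior × likelihood, so P(k | x) ∝ w_k f_k(x); normalise over all components.
Since both observations come from the same component, the likelihood for component k is f_k(x₁)·f_k(x₂).
  p_A = [0.2] × [0.2] = 0.04
  p_B = [0.3] × [0.3] = 0.09
  p_C = [0.34] × [0.34] = 0.1156
Prior × likelihood for each component:
  w_A·p_A = 0.09 × 0.04 = 0.0036
  w_B·p_B = 0.29 × 0.09 = 0.0261
  w_C·p_C = 0.62 × 0.1156 = 0.071672
Evidence: 0.0036 + 0.0261 + 0.071672 = 0.101372
P(Component C | x) ≈ 0.707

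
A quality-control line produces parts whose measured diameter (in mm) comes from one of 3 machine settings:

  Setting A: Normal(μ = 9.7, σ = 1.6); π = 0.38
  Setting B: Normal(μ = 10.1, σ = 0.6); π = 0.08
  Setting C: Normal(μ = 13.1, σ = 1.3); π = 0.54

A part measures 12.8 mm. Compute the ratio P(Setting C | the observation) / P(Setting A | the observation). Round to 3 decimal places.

11.127

Since P(k|x) ∝ w_k f_k(x), the posterior odds are w_i f_i(x) / (w_j f_j(x)).
Evaluate each component's likelihood at the observed value:
  p_A = (1/(1.6·√(2π)))·exp(−(12.8−9.7)²/(2·1.6²)) = 0.249339·exp(-1.87695) = 0.0381628
  p_B = (1/(0.6·√(2π)))·exp(−(12.8−10.1)²/(2·0.6²)) = 0.664904·exp(-10.12500) = 2.66396e-05
  p_C = (1/(1.3·√(2π)))·exp(−(12.8−13.1)²/(2·1.3²)) = 0.306879·exp(-0.02663) = 0.298815
Posterior odds = (w_C·p_C) / (w_A·p_A) = (0.54·0.298815) / (0.38·0.0381628) = 0.16136 / 0.0145018 ≈ 11.127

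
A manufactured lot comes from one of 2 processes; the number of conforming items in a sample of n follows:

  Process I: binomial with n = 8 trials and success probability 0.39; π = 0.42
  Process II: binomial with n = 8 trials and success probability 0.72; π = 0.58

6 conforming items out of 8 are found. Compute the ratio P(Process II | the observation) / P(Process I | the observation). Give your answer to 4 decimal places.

11.5197

Posterior odds = (P(Z=i) f_i(x)) / (P(Z=j) f_j(x)); the normalising sum cancels.
Evaluate each component's likelihood at the observed value:
  L_I = C(8,6)·0.39^6·0.61^2 = 28·0.00351874·0.3721 = 0.0366611
  L_II = C(8,6)·0.72^6·0.28^2 = 28·0.139314·0.0784 = 0.305822
0.177377 / 0.0153977 ≈ 11.5197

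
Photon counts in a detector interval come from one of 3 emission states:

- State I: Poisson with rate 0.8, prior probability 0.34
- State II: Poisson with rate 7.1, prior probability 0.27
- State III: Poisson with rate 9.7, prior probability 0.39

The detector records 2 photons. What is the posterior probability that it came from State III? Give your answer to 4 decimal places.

0.0202

The responsibility of component k is π_k f_k(x) divided by Σ_j π_j f_j(x).
Poisson probabilities:
  L_I = e^(−0.8)·0.8^2/2! = 0.143785
  L_II = e^(−7.1)·7.1^2/2! = 0.0207968
  L_III = e^(−9.7)·9.7^2/2! = 0.00288308
Multiply by the mixture weights:
  π_I·L_I = 0.34 × 0.143785 = 0.048887
  π_II·L_II = 0.27 × 0.0207968 = 0.00561513
  π_III·L_III = 0.39 × 0.00288308 = 0.0011244
Evidence: 0.048887 + 0.00561513 + 0.0011244 = 0.0556265
P(State III | 2 photons) ≈ 0.0202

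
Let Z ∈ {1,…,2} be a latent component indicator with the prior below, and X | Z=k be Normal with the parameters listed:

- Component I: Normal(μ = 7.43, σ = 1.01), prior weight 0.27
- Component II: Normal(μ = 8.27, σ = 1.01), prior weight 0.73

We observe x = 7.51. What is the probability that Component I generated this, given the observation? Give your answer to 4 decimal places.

0.3286

P(component k | x) = w_k·f_k(x) / marginal(x), where marginal(x) = Σ_j w_j·f_j(x).
Evaluate each component's likelihood at the observed value:
  p_I = 0.393755
  p_II = 0.297602
Prior × likelihood for each component:
  w_I·p_I = 0.27 × 0.393755 = 0.106314
  w_II·p_II = 0.73 × 0.297602 = 0.217249
Denominator: 0.106314 + 0.217249 = 0.323563
So the posterior for Component I is 0.106314 / 0.323563 ≈ 0.3286.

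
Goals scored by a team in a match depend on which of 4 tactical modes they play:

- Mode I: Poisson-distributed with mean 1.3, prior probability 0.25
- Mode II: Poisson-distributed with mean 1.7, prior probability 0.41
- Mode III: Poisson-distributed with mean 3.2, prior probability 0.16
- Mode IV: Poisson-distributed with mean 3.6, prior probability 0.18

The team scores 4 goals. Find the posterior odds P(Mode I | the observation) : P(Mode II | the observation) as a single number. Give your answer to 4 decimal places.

Only the two components matter; the odds are (P(Z=i) f_i(x)) / (P(Z=j) f_j(x)).
Evaluate each component's likelihood at the observed value:
  f_I = 0.0324324
  f_II = 0.0635746
  f_III = 0.178093
  f_IV = 0.191222
Posterior odds = (P(Z=I)·f_I) / (P(Z=II)·f_II) = (0.25·0.0324324) / (0.41·0.0635746) = 0.0081081 / 0.0260656 ≈ 0.3111

0.3111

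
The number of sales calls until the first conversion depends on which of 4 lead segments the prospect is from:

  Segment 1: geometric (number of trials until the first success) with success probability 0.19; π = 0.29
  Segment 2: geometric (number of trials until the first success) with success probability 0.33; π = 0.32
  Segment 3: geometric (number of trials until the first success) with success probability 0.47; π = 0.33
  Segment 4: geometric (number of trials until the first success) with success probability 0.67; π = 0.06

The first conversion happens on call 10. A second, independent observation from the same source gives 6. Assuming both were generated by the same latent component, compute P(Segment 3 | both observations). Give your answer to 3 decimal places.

The responsibility of component k is w_k f_k(x) divided by Σ_j w_j f_j(x).
Since both observations come from the same component, the likelihood for component k is f_k(x₁)·f_k(x₂).
  L_1 = [0.19·(1−0.19)^9 = 0.19·0.150095 = 0.028518] × [0.0662489] = 0.00188928
  L_2 = [0.33·(1−0.33)^9 = 0.33·0.0272065 = 0.00897816] × [0.0445541] = 0.000400014
  L_3 = [0.47·(1−0.47)^9 = 0.47·0.00329976 = 0.00155089] × [0.0196552] = 3.0483e-05
  L_4 = [0.67·(1−0.67)^9 = 0.67·4.64115e-05 = 3.10957e-05] × [0.00262207] = 8.15351e-08
Prior × likelihood for each component:
  w_1·L_1 = 0.29 × 0.00188928 = 0.000547893
  w_2·L_2 = 0.32 × 0.000400014 = 0.000128004
  w_3·L_3 = 0.33 × 3.0483e-05 = 1.00594e-05
  w_4·L_4 = 0.06 × 8.15351e-08 = 4.89211e-09
Normaliser: 0.000547893 + 0.000128004 + 1.00594e-05 + 4.89211e-09 = 0.000685961
So the posterior for Segment 3 is 1.00594e-05 / 0.000685961 ≈ 0.015.

0.015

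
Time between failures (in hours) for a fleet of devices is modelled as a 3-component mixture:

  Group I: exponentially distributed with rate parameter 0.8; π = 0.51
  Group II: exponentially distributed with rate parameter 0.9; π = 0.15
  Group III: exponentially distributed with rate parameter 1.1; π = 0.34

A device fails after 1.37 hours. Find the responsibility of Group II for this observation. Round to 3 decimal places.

0.152

The responsibility of component k is π_k f_k(x) divided by Σ_j π_j f_j(x).
Evaluate each component's likelihood at the observed value:
  f_I = 0.267364
  f_II = 0.262275
  f_III = 0.243731
Unnormalised posteriors:
  π_I·f_I = 0.51 × 0.267364 = 0.136356
  π_II·f_II = 0.15 × 0.262275 = 0.0393413
  π_III·f_III = 0.34 × 0.243731 = 0.0828686
Evidence: 0.136356 + 0.0393413 + 0.0828686 = 0.258566
So the posterior for Group II is 0.0393413 / 0.258566 ≈ 0.152.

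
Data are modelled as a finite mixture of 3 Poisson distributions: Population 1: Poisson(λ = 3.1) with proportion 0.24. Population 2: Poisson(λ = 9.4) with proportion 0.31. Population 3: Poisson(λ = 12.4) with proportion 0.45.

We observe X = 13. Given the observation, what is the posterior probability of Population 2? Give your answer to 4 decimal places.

0.2742

By Bayes' theorem, P(k | x) = π_k f_k(x) / Σ_j π_j f_j(x).
Component likelihoods at x = 13:
  L_1 = e^(−3.1)·3.1^13/13! = 1.76648e-05
  L_2 = e^(−9.4)·9.4^13/13! = 0.0594311
  L_3 = e^(−12.4)·12.4^13/13! = 0.10838
Unnormalised posteriors:
  π_1·L_1 = 0.24 × 1.76648e-05 = 4.23955e-06
  π_2·L_2 = 0.31 × 0.0594311 = 0.0184236
  π_3·L_3 = 0.45 × 0.10838 = 0.0487711
Sum: 4.23955e-06 + 0.0184236 + 0.0487711 = 0.067199
Responsibility of Population 2: 0.0184236 / 0.067199 ≈ 0.2742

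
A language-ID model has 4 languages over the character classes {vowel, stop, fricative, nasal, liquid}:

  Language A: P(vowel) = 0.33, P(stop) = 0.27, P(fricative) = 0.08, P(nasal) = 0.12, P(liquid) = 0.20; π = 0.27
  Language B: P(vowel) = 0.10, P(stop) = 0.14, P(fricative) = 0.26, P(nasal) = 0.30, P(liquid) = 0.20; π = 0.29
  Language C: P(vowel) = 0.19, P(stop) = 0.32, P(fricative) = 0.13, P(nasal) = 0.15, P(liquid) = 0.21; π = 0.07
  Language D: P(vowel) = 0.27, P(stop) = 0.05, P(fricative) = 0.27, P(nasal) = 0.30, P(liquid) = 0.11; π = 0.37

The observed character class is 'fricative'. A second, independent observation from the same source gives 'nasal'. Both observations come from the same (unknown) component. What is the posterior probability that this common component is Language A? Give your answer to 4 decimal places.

Apply Bayes' rule: the posterior for each component is proportional to its prior times its likelihood at x.
Since both observations come from the same component, the likelihood for component k is f_k(x₁)·f_k(x₂).
  p_A = [0.08] × [0.12] = 0.0096
  p_B = [0.26] × [0.3] = 0.078
  p_C = [0.13] × [0.15] = 0.0195
  p_D = [0.27] × [0.3] = 0.081
Prior × likelihood for each component:
  P(Z=A)·p_A = 0.27 × 0.0096 = 0.002592
  P(Z=B)·p_B = 0.29 × 0.078 = 0.02262
  P(Z=C)·p_C = 0.07 × 0.0195 = 0.001365
  P(Z=D)·p_D = 0.37 × 0.081 = 0.02997
Evidence: 0.002592 + 0.02262 + 0.001365 + 0.02997 = 0.056547
P(Language A | x₁, x₂) ≈ 0.0458

0.0458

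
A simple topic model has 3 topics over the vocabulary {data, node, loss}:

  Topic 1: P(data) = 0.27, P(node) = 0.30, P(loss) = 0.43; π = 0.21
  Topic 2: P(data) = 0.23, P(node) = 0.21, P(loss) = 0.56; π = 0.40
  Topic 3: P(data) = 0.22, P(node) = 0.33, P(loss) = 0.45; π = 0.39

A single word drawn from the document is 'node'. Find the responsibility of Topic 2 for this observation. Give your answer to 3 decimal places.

By Bayes' theorem, P(k | x) = w_k f_k(x) / Σ_j w_j f_j(x).
Evaluate each component's likelihood at the observed value:
  f_1 = P(node | comp) = 0.30
  f_2 = P(node | comp) = 0.21
  f_3 = P(node | comp) = 0.33
Weight by the priors:
  w_1·f_1 = 0.21 × 0.3 = 0.063
  w_2·f_2 = 0.40 × 0.21 = 0.084
  w_3·f_3 = 0.39 × 0.33 = 0.1287
Evidence: 0.063 + 0.084 + 0.1287 = 0.2757
P(Topic 2 | 'node') = 0.084 / 0.2757 ≈ 0.305

0.305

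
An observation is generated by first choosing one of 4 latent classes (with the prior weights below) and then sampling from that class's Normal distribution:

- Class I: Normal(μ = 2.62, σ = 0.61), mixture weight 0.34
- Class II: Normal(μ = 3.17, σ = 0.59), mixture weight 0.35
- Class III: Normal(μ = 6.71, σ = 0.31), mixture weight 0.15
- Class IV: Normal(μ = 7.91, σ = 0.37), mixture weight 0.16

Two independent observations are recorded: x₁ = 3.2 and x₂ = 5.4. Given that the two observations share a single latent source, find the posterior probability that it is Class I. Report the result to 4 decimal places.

The responsibility of component k is w_k f_k(x) divided by Σ_j w_j f_j(x).
Since both observations come from the same component, the likelihood for component k is f_k(x₁)·f_k(x₂).
  L_I = [(1/(0.61·√(2π)))·exp(−(3.2−2.62)²/(2·0.61²)) = 0.654004·exp(-0.45203) = 0.416166] × [2.02069e-05] = 8.40944e-06
  L_II = [(1/(0.59·√(2π)))·exp(−(3.2−3.17)²/(2·0.59²)) = 0.676173·exp(-0.00129) = 0.6753] × [0.000534476] = 0.000360931
  L_III = [(1/(0.31·√(2π)))·exp(−(3.2−6.71)²/(2·0.31²)) = 1.286911·exp(-64.10042) = 1.86677e-28] × [0.000170551] = 3.1838e-32
  L_IV = [(1/(0.37·√(2π)))·exp(−(3.2−7.91)²/(2·0.37²)) = 1.078222·exp(-81.02301) = 6.9962e-36] × [1.0956e-10] = 7.66505e-46
Unnormalised posteriors:
  w_I·L_I = 0.34 × 8.40944e-06 = 2.85921e-06
  w_II·L_II = 0.35 × 0.000360931 = 0.000126326
  w_III·L_III = 0.15 × 3.1838e-32 = 4.7757e-33
  w_IV·L_IV = 0.16 × 7.66505e-46 = 1.22641e-46
Marginal: 2.85921e-06 + 0.000126326 + 4.7757e-33 + 1.22641e-46 = 0.000129185
So the posterior for Class I is 2.85921e-06 / 0.000129185 ≈ 0.0221.

0.0221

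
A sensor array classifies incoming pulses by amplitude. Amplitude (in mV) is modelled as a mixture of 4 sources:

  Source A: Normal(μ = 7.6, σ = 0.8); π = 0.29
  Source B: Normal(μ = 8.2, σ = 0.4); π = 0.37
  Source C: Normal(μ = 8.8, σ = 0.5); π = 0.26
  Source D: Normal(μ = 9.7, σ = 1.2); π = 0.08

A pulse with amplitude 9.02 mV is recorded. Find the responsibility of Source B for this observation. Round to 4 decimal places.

The responsibility of component k is P(Z=k) f_k(x) divided by Σ_j P(Z=j) f_j(x).
Normal densities:
  f_A = (1/(0.8·√(2π)))·exp(−(9.02−7.6)²/(2·0.8²)) = 0.498678·exp(-1.57531) = 0.103198
  f_B = (1/(0.4·√(2π)))·exp(−(9.02−8.2)²/(2·0.4²)) = 0.997356·exp(-2.10125) = 0.12198
  f_C = (1/(0.5·√(2π)))·exp(−(9.02−8.8)²/(2·0.5²)) = 0.797885·exp(-0.09680) = 0.72427
  f_D = (1/(1.2·√(2π)))·exp(−(9.02−9.7)²/(2·1.2²)) = 0.332452·exp(-0.16056) = 0.283139
Weight by the priors:
  P(Z=A)·f_A = 0.29 × 0.103198 = 0.0299274
  P(Z=B)·f_B = 0.37 × 0.12198 = 0.0451326
  P(Z=C)·f_C = 0.26 × 0.72427 = 0.18831
  P(Z=D)·f_D = 0.08 × 0.283139 = 0.0226512
Marginal: 0.0299274 + 0.0451326 + 0.18831 + 0.0226512 = 0.286021
P(Source B | x) ≈ 0.1578

0.1578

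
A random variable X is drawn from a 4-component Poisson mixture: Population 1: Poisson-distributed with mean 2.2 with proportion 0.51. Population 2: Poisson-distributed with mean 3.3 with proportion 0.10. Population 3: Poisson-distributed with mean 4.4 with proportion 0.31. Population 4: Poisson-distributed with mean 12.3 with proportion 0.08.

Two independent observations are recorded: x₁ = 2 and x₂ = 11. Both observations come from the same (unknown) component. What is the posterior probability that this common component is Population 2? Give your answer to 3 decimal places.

By Bayes' theorem, P(k | x) = π_k f_k(x) / Σ_j π_j f_j(x).
Since both observations come from the same component, the likelihood for component k is f_k(x₁)·f_k(x₂).
  p_1 = [e^(−2.2)·2.2^2/2! = 0.268144] × [1.62198e-05] = 4.34924e-06
  p_2 = [e^(−3.3)·3.3^2/2! = 0.200829] × [0.00046701] = 9.3789e-05
  p_3 = [e^(−4.4)·4.4^2/2! = 0.118845] × [0.00368068] = 0.000437429
  p_4 = [e^(−12.3)·12.3^2/2! = 0.000344317] × [0.111168] = 3.82769e-05
Weight by the priors:
  π_1·p_1 = 0.51 × 4.34924e-06 = 2.21811e-06
  π_2·p_2 = 0.10 × 9.3789e-05 = 9.3789e-06
  π_3·p_3 = 0.31 × 0.000437429 = 0.000135603
  π_4·p_4 = 0.08 × 3.82769e-05 = 3.06215e-06
Normaliser: 2.21811e-06 + 9.3789e-06 + 0.000135603 + 3.06215e-06 = 0.000150262
Responsibility of Population 2: 9.3789e-06 / 0.000150262 ≈ 0.062

0.062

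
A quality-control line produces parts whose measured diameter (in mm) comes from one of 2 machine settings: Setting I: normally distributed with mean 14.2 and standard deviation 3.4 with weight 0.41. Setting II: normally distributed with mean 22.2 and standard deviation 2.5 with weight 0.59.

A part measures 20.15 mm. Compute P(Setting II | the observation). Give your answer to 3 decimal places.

0.866

The responsibility of component k is P(Z=k) f_k(x) divided by Σ_j P(Z=j) f_j(x).
Normal densities:
  f_I = (1/(3.4·√(2π)))·exp(−(20.15−14.2)²/(2·3.4²)) = 0.117336·exp(-1.53125) = 0.0253757
  f_II = (1/(2.5·√(2π)))·exp(−(20.15−22.2)²/(2·2.5²)) = 0.159577·exp(-0.33620) = 0.114015
Prior × likelihood for each component:
  P(Z=I)·f_I = 0.41 × 0.0253757 = 0.010404
  P(Z=II)·f_II = 0.59 × 0.114015 = 0.0672686
Marginal: 0.010404 + 0.0672686 = 0.0776726
So the posterior for Setting II is 0.0672686 / 0.0776726 ≈ 0.866.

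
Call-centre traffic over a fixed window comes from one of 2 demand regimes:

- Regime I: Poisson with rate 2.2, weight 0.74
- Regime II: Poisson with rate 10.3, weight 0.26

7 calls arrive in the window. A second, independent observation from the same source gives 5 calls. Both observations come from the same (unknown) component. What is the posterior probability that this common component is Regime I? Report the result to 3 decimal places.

Apply Bayes' rule: the posterior for each component is proportional to its prior times its likelihood at x.
Since both observations come from the same component, the likelihood for component k is f_k(x₁)·f_k(x₂).
  L_I = [0.00548378] × [0.0475866] = 0.000260954
  L_II = [0.0820724] × [0.0324916] = 0.00266667
Multiply by the mixture weights:
  P(Z=I)·L_I = 0.74 × 0.000260954 = 0.000193106
  P(Z=II)·L_II = 0.26 × 0.00266667 = 0.000693333
Evidence: 0.000193106 + 0.000693333 = 0.000886439
Responsibility of Regime I: 0.000193106 / 0.000886439 ≈ 0.218

0.218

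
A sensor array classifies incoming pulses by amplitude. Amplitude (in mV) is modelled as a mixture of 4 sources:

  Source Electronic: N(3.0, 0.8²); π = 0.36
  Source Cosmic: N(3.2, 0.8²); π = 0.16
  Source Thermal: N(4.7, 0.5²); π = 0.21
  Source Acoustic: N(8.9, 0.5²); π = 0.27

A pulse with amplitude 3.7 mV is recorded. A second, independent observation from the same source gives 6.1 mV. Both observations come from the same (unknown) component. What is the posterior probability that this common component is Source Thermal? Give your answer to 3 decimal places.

0.819

Posterior ∝ prior × likelihood, so P(k | x) ∝ P(Z=k) f_k(x); normalise over all components.
Since both observations come from the same component, the likelihood for component k is f_k(x₁)·f_k(x₂).
  L_Electronic = [(1/(0.8·√(2π)))·exp(−(3.7−3.0)²/(2·0.8²)) = 0.498678·exp(-0.38281) = 0.340069] × [0.000273665] = 9.30648e-05
  L_Cosmic = [(1/(0.8·√(2π)))·exp(−(3.7−3.2)²/(2·0.8²)) = 0.498678·exp(-0.19531) = 0.410201] × [0.000698827] = 0.00028666
  L_Thermal = [(1/(0.5·√(2π)))·exp(−(3.7−4.7)²/(2·0.5²)) = 0.797885·exp(-2.00000) = 0.107982] × [0.0158309] = 0.00170945
  L_Acoustic = [(1/(0.5·√(2π)))·exp(−(3.7−8.9)²/(2·0.5²)) = 0.797885·exp(-54.08000) = 2.60192e-24] × [1.23652e-07] = 3.21734e-31
Unnormalised posteriors:
  P(Z=Electronic)·L_Electronic = 0.36 × 9.30648e-05 = 3.35033e-05
  P(Z=Cosmic)·L_Cosmic = 0.16 × 0.00028666 = 4.58655e-05
  P(Z=Thermal)·L_Thermal = 0.21 × 0.00170945 = 0.000358985
  P(Z=Acoustic)·L_Acoustic = 0.27 × 3.21734e-31 = 8.68682e-32
Denominator: 3.35033e-05 + 4.58655e-05 + 0.000358985 + 8.68682e-32 = 0.000438354
So the posterior for Source Thermal is 0.000358985 / 0.000438354 ≈ 0.819.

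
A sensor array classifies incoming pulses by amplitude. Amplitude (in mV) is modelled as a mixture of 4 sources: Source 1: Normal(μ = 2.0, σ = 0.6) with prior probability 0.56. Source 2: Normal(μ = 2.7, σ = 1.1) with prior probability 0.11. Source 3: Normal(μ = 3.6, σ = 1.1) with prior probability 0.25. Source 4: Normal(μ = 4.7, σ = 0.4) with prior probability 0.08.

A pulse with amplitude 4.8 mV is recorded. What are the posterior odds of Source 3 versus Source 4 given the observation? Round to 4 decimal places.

Since P(k|x) ∝ π_k f_k(x), the posterior odds are π_i f_i(x) / (π_j f_j(x)).
Normal densities:
  p_1 = (1/(0.6·√(2π)))·exp(−(4.8−2.0)²/(2·0.6²)) = 0.664904·exp(-10.88889) = 1.24101e-05
  p_2 = (1/(1.1·√(2π)))·exp(−(4.8−2.7)²/(2·1.1²)) = 0.362675·exp(-1.82231) = 0.0586268
  p_3 = (1/(1.1·√(2π)))·exp(−(4.8−3.6)²/(2·1.1²)) = 0.362675·exp(-0.59504) = 0.20003
  p_4 = (1/(0.4·√(2π)))·exp(−(4.8−4.7)²/(2·0.4²)) = 0.997356·exp(-0.03125) = 0.96667
0.0500074 / 0.0773336 ≈ 0.6466

0.6466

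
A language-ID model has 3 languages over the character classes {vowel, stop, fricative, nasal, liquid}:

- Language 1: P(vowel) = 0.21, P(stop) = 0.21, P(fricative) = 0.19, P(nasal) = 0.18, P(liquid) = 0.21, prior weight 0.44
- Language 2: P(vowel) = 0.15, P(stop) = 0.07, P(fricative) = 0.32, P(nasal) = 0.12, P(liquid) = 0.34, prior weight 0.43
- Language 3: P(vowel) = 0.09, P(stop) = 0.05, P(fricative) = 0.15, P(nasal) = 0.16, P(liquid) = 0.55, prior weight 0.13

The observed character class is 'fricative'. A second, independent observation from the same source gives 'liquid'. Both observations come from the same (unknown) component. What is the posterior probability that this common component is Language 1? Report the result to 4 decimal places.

0.2339

P(component k | x) = π_k·f_k(x) / marginal(x), where marginal(x) = Σ_j π_j·f_j(x).
Since both observations come from the same component, the likelihood for component k is f_k(x₁)·f_k(x₂).
  f_1 = [0.19] × [0.21] = 0.0399
  f_2 = [0.32] × [0.34] = 0.1088
  f_3 = [0.15] × [0.55] = 0.0825
Unnormalised posteriors:
  π_1·f_1 = 0.44 × 0.0399 = 0.017556
  π_2·f_2 = 0.43 × 0.1088 = 0.046784
  π_3·f_3 = 0.13 × 0.0825 = 0.010725
Normaliser: 0.017556 + 0.046784 + 0.010725 = 0.075065
So the posterior for Language 1 is 0.017556 / 0.075065 ≈ 0.2339.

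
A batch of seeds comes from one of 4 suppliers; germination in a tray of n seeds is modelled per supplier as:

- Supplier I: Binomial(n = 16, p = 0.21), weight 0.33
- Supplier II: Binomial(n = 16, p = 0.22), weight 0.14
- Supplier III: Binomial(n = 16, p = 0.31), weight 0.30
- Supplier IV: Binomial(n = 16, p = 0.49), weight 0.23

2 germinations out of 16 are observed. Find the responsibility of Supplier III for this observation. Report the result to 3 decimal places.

0.176

P(component k | x) = π_k·f_k(x) / marginal(x), where marginal(x) = Σ_j π_j·f_j(x).
Evaluate each component's likelihood at the observed value:
  p_I = C(16,2)·0.21^2·0.79^14 = 120·0.0441·0.036879 = 0.195164
  p_II = C(16,2)·0.22^2·0.78^14 = 120·0.0484·0.0308549 = 0.179205
  p_III = C(16,2)·0.31^2·0.69^14 = 120·0.0961·0.00554482 = 0.0639428
  p_IV = C(16,2)·0.49^2·0.51^14 = 120·0.2401·8.05346e-05 = 0.00232036
Multiply by the mixture weights:
  π_I·p_I = 0.33 × 0.195164 = 0.064404
  π_II·p_II = 0.14 × 0.179205 = 0.0250888
  π_III·p_III = 0.30 × 0.0639428 = 0.0191829
  π_IV·p_IV = 0.23 × 0.00232036 = 0.000533683
Normaliser: 0.064404 + 0.0250888 + 0.0191829 + 0.000533683 = 0.109209
P(Supplier III | x) = 0.0191829 / 0.109209 ≈ 0.176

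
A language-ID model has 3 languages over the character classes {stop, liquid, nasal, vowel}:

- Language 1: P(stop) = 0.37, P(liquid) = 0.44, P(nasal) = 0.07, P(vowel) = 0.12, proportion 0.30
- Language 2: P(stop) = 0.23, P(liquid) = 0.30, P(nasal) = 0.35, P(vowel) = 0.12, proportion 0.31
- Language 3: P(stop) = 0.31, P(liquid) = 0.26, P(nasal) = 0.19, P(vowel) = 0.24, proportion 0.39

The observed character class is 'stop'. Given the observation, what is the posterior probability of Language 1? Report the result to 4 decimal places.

0.3661

Posterior ∝ prior × likelihood, so P(k | x) ∝ w_k f_k(x); normalise over all components.
Categorical probabilities:
  L_1 = 0.37
  L_2 = 0.23
  L_3 = 0.31
Unnormalised posteriors:
  w_1·L_1 = 0.30 × 0.37 = 0.111
  w_2·L_2 = 0.31 × 0.23 = 0.0713
  w_3·L_3 = 0.39 × 0.31 = 0.1209
Evidence: 0.111 + 0.0713 + 0.1209 = 0.3032
Responsibility of Language 1: 0.111 / 0.3032 ≈ 0.3661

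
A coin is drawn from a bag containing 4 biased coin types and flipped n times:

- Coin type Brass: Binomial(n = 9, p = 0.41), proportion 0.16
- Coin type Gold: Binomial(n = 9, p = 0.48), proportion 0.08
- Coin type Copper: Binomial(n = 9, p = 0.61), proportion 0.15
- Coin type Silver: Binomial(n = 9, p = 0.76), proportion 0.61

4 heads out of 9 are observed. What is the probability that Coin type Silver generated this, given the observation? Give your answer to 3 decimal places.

By Bayes' theorem, P(k | x) = w_k f_k(x) / Σ_j w_j f_j(x).
Component likelihoods at x = 4 heads out of 9:
  f_Brass = C(9,4)·0.41^4·0.59^5 = 126·0.0282576·0.0714924 = 0.254546
  f_Gold = C(9,4)·0.48^4·0.52^5 = 126·0.0530842·0.0380204 = 0.254303
  f_Copper = C(9,4)·0.61^4·0.39^5 = 126·0.138458·0.00902242 = 0.157403
  f_Silver = C(9,4)·0.76^4·0.24^5 = 126·0.333622·0.000796262 = 0.033472
Multiply by the mixture weights:
  w_Brass·f_Brass = 0.16 × 0.254546 = 0.0407273
  w_Gold·f_Gold = 0.08 × 0.254303 = 0.0203443
  w_Copper·f_Copper = 0.15 × 0.157403 = 0.0236104
  w_Silver·f_Silver = 0.61 × 0.033472 = 0.0204179
Normaliser: 0.0407273 + 0.0203443 + 0.0236104 + 0.0204179 = 0.1051
P(Coin type Silver | data) ≈ 0.194

0.194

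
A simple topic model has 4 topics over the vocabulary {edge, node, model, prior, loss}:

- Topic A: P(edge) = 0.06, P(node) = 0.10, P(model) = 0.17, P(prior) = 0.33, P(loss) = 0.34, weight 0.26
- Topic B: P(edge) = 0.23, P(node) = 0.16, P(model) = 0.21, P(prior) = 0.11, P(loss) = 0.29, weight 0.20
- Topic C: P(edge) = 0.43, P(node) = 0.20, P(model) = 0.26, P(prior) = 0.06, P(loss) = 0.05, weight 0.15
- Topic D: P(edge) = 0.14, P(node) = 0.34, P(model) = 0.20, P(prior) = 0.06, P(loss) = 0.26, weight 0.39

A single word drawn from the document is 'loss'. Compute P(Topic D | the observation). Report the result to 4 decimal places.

Apply Bayes' rule: the posterior for each component is proportional to its prior times its likelihood at x.
Component likelihoods at x = 'loss':
  L_A = P(loss | comp) = 0.34
  L_B = P(loss | comp) = 0.29
  L_C = P(loss | comp) = 0.05
  L_D = P(loss | comp) = 0.26
Unnormalised posteriors:
  π_A·L_A = 0.26 × 0.34 = 0.0884
  π_B·L_B = 0.20 × 0.29 = 0.058
  π_C·L_C = 0.15 × 0.05 = 0.0075
  π_D·L_D = 0.39 × 0.26 = 0.1014
Sum: 0.0884 + 0.058 + 0.0075 + 0.1014 = 0.2553
So the posterior for Topic D is 0.1014 / 0.2553 ≈ 0.3972.

0.3972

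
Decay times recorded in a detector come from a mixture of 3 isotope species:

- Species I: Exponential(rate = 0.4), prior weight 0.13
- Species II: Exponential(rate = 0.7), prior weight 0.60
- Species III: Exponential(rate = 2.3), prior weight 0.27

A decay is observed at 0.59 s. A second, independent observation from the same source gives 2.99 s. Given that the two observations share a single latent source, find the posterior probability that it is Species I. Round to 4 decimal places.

P(component k | x) = π_k·f_k(x) / marginal(x), where marginal(x) = Σ_j π_j·f_j(x).
Since both observations come from the same component, the likelihood for component k is f_k(x₁)·f_k(x₂).
  L_I = [0.4·e^(−0.4·0.59) = 0.4·e^(−0.2360) = 0.315912] × [0.120961] = 0.0382129
  L_II = [0.7·e^(−0.7·0.59) = 0.7·e^(−0.4130) = 0.463164] × [0.0863216] = 0.039981
  L_III = [2.3·e^(−2.3·0.59) = 2.3·e^(−1.3570) = 0.592093] × [0.00237184] = 0.00140435
Prior × likelihood for each component:
  π_I·L_I = 0.13 × 0.0382129 = 0.00496768
  π_II·L_II = 0.60 × 0.039981 = 0.0239886
  π_III·L_III = 0.27 × 0.00140435 = 0.000379174
Evidence: 0.00496768 + 0.0239886 + 0.000379174 = 0.0293355
Responsibility of Species I: 0.00496768 / 0.0293355 ≈ 0.1693

0.1693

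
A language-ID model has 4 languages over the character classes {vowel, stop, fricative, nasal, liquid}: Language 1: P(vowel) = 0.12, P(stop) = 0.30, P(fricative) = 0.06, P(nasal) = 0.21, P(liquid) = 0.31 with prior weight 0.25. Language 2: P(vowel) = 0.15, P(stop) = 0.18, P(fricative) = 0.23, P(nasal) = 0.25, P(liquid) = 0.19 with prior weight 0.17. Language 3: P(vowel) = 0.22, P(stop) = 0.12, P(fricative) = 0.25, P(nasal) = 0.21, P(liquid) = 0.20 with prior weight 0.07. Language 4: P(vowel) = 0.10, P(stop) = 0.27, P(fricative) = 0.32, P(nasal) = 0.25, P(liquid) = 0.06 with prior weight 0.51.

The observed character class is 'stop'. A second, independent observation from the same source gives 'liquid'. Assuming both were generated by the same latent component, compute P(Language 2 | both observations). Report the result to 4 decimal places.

Posterior ∝ prior × likelihood, so P(k | x) ∝ P(Z=k) f_k(x); normalise over all components.
Since both observations come from the same component, the likelihood for component k is f_k(x₁)·f_k(x₂).
  f_1 = [P(stop | comp) = 0.30] × [0.31] = 0.093
  f_2 = [P(stop | comp) = 0.18] × [0.19] = 0.0342
  f_3 = [P(stop | comp) = 0.12] × [0.2] = 0.024
  f_4 = [P(stop | comp) = 0.27] × [0.06] = 0.0162
Prior × likelihood for each component:
  P(Z=1)·f_1 = 0.25 × 0.093 = 0.02325
  P(Z=2)·f_2 = 0.17 × 0.0342 = 0.005814
  P(Z=3)·f_3 = 0.07 × 0.024 = 0.00168
  P(Z=4)·f_4 = 0.51 × 0.0162 = 0.008262
Sum: 0.02325 + 0.005814 + 0.00168 + 0.008262 = 0.039006
So the posterior for Language 2 is 0.005814 / 0.039006 ≈ 0.1491.

0.1491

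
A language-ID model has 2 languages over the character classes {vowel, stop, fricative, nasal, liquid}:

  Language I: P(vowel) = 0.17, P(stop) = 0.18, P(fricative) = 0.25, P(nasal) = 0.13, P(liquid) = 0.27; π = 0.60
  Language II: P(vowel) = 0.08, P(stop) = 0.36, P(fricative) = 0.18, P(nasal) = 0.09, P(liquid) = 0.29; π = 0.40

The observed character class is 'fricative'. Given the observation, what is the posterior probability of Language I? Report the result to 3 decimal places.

By Bayes' theorem, P(k | x) = π_k f_k(x) / Σ_j π_j f_j(x).
Component likelihoods at x = 'fricative':
  p_I = 0.25
  p_II = 0.18
Unnormalised posteriors:
  π_I·p_I = 0.60 × 0.25 = 0.15
  π_II·p_II = 0.40 × 0.18 = 0.072
Sum: 0.15 + 0.072 = 0.222
Responsibility of Language I: 0.15 / 0.222 ≈ 0.676

0.676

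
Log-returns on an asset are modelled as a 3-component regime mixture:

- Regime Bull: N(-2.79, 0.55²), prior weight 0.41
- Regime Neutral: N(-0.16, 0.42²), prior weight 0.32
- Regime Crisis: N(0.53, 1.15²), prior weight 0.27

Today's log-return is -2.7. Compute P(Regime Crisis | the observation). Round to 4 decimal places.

The responsibility of component k is π_k f_k(x) divided by Σ_j π_j f_j(x).
Evaluate each component's likelihood at the observed value:
  p_Bull = (1/(0.55·√(2π)))·exp(−(-2.7−-2.79)²/(2·0.55²)) = 0.725350·exp(-0.01339) = 0.715703
  p_Neutral = (1/(0.42·√(2π)))·exp(−(-2.7−-0.16)²/(2·0.42²)) = 0.949863·exp(-18.28685) = 1.08588e-08
  p_Crisis = (1/(1.15·√(2π)))·exp(−(-2.7−0.53)²/(2·1.15²)) = 0.346906·exp(-3.94439) = 0.00671719
Multiply by the mixture weights:
  π_Bull·p_Bull = 0.41 × 0.715703 = 0.293438
  π_Neutral·p_Neutral = 0.32 × 1.08588e-08 = 3.47483e-09
  π_Crisis·p_Crisis = 0.27 × 0.00671719 = 0.00181364
Normaliser: 0.293438 + 3.47483e-09 + 0.00181364 = 0.295252
Responsibility of Regime Crisis: 0.00181364 / 0.295252 ≈ 0.0061

0.0061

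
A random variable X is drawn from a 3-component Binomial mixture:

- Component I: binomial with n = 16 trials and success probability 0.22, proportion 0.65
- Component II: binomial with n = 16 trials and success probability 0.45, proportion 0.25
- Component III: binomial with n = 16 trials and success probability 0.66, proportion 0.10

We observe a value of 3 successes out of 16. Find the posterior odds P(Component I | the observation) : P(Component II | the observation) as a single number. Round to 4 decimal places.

Posterior odds = (P(Z=i) f_i(x)) / (P(Z=j) f_j(x)); the normalising sum cancels.
Binomial probabilities:
  L_I = C(16,3)·0.22^3·0.78^13 = 560·0.010648·0.0395576 = 0.235877
  L_II = C(16,3)·0.45^3·0.55^13 = 560·0.091125·0.00042142 = 0.0215051
  L_III = C(16,3)·0.66^3·0.34^13 = 560·0.287496·8.11383e-07 = 0.000130631
Odds = (0.65/0.25) × (0.235877/0.0215051) = 2.6 × 10.9685 ≈ 28.5180

28.5180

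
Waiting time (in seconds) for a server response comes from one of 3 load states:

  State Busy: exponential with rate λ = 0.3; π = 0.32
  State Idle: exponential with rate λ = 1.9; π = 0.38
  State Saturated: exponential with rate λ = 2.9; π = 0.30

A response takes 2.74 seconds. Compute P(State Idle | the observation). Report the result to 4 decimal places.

The responsibility of component k is π_k f_k(x) divided by Σ_j π_j f_j(x).
Evaluate each component's likelihood at the observed value:
  p_Busy = 0.131866
  p_Idle = 0.0104188
  p_Saturated = 0.00102682
Multiply by the mixture weights:
  π_Busy·p_Busy = 0.32 × 0.131866 = 0.042197
  π_Idle·p_Idle = 0.38 × 0.0104188 = 0.00395913
  π_Saturated·p_Saturated = 0.30 × 0.00102682 = 0.000308046
Evidence: 0.042197 + 0.00395913 + 0.000308046 = 0.0464641
So the posterior for State Idle is 0.00395913 / 0.0464641 ≈ 0.0852.

0.0852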